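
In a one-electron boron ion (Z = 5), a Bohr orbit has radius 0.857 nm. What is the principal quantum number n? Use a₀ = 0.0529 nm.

9

r_n = n²a₀/Z ⇒ n² = rZ/a₀ = 0.857 × 5 / 0.0529 ≈ 81.00
n = 9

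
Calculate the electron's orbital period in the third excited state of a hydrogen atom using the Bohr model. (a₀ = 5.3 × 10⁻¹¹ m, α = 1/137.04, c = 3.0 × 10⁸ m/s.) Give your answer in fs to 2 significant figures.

r = n²a₀/Z = 4²·5.3 × 10⁻¹¹/1 = 8.5 × 10⁻¹⁰ m
v = Zαc/n = 1·0.0073·3.0 × 10⁸/4 = 5.5 × 10⁵ m/s
T = 2πr/v = 9.7 × 10⁻¹⁵ s = 9.7 fs

9.7 fs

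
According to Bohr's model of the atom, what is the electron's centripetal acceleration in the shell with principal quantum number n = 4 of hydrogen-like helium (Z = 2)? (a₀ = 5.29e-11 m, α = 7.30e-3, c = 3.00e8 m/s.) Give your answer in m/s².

2.83e21 m/s²

r = n²a₀/Z = 4.23e-10 m, v = Zαc/n = 1.09e6 m/s
a = v²/r = (1.09e6)² / 4.23e-10 = 2.83e21 m/s²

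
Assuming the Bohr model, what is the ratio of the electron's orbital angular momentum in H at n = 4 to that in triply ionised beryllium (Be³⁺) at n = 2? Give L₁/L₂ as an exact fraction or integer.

2

L = nℏ is independent of Z.
L₁/L₂ = n₁/n₂ = 4/2 = 2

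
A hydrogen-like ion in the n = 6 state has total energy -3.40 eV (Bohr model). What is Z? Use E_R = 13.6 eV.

3

E_n = −E_R Z²/n² ⇒ Z² = −E_n n²/E_R = 3.40 × 6² / 13.6 ≈ 9.00
Z = 3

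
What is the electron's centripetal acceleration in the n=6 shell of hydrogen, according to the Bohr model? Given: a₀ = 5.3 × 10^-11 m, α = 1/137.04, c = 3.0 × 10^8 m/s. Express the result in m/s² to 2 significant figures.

r = n²a₀/Z = 1.9 × 10^-9 m, v = Zαc/n = 3.6 × 10^5 m/s
a = v²/r = (3.6 × 10^5)² / 1.9 × 10^-9 = 7.0 × 10^19 m/s²

7.0 × 10^19 m/s²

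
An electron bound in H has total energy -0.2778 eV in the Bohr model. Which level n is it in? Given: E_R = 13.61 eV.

E_n = −E_R Z²/n² ⇒ n² = E_R Z²/(−E_n) = 13.61 × 1² / 0.2778 ≈ 48.99
n = 7

7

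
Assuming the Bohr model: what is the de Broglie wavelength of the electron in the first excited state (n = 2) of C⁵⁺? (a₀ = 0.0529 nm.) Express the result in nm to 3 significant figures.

The Bohr quantisation condition is nλ = 2πr_n.
r_n = n²a₀/Z = 0.0353 nm
λ = 2πr_n/n = 2π·0.0353/2 = 0.111 nm

0.111 nm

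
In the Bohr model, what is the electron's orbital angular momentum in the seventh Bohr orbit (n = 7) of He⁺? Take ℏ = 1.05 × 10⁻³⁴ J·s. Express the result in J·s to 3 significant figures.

7.35 × 10⁻³⁴ J·s

L_n = nℏ = 7 × 1.05 × 10⁻³⁴ = 7.35 × 10⁻³⁴ J·s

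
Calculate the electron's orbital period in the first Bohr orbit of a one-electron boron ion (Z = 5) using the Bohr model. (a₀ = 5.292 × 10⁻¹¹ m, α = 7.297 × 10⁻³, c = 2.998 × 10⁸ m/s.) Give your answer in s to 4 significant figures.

6.080 × 10⁻¹⁸ s

r = n²a₀/Z = 1²·5.292 × 10⁻¹¹/5 = 1.058 × 10⁻¹¹ m
v = Zαc/n = 5·0.007297·2.998 × 10⁸/1 = 1.094 × 10⁷ m/s
T = 2πr/v = 6.080 × 10⁻¹⁸ s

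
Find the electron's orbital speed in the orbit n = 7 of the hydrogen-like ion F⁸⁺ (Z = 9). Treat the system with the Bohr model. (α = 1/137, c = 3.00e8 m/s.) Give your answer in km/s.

v_n = Zαc/n = 9 × 0.00730 × 3.00e8 / 7
    = 2820 km/s

2820 km/s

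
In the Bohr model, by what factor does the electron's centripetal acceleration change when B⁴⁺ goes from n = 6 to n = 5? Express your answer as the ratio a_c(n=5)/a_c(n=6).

a_c ∝ Z^3 · n^-4; with Z fixed, a_c ∝ n^-4.
a_c(n=5)/a_c(n=6) = (5/6)^-4 = 1296/625

1296/625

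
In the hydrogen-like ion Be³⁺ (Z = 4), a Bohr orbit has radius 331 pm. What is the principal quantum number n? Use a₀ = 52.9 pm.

r_n = n²a₀/Z ⇒ n² = rZ/a₀ = 331 × 4 / 52.9 ≈ 25.03
n = 5

5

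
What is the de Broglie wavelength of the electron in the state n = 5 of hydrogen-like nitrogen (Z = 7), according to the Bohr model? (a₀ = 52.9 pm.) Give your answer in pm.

The Bohr quantisation condition is nλ = 2πr_n.
r_n = n²a₀/Z = 189 pm
λ = 2πr_n/n = 2π·189/5 = 237 pm

237 pm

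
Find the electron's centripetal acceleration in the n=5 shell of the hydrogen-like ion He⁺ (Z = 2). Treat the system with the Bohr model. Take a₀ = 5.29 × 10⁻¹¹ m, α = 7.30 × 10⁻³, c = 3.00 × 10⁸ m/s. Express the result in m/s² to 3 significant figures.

1.16 × 10²¹ m/s²

r = n²a₀/Z = 6.61 × 10⁻¹⁰ m, v = Zαc/n = 8.76 × 10⁵ m/s
a = v²/r = (8.76 × 10⁵)² / 6.61 × 10⁻¹⁰ = 1.16 × 10²¹ m/s²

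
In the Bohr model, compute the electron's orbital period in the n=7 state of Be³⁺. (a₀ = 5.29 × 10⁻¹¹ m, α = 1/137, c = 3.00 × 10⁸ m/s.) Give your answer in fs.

3.25 fs

r = n²a₀/Z = 7²·5.29 × 10⁻¹¹/4 = 6.48 × 10⁻¹⁰ m
v = Zαc/n = 4·0.00730·3.00 × 10⁸/7 = 1.25 × 10⁶ m/s
T = 2πr/v = 3.25 × 10⁻¹⁵ s = 3.25 fs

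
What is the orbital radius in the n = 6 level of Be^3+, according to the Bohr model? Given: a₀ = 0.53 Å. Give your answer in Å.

r_n = n²a₀/Z = 6² × 0.53 / 4
    = 36 × 0.53 / 4 = 4.8 Å

4.8 Å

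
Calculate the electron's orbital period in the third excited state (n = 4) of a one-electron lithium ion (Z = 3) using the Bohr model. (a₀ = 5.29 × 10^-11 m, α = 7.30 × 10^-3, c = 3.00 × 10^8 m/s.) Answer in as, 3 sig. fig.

r = n²a₀/Z = 4²·5.29 × 10^-11/3 = 2.82 × 10^-10 m
v = Zαc/n = 3·0.00730·3.00 × 10^8/4 = 1.64 × 10^6 m/s
T = 2πr/v = 1.08 × 10^-15 s = 1080 as

1080 as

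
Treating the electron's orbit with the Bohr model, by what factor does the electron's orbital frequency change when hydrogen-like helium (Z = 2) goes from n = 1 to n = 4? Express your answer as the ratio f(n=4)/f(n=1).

f ∝ Z^2 · n^-3; with Z fixed, f ∝ n^-3.
f(n=4)/f(n=1) = (4/1)^-3 = 1/64

1/64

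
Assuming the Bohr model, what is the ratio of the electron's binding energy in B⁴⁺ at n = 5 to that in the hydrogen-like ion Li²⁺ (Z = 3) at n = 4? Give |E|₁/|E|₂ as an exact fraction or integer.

|E| ∝ Z^2 · n^-2
|E|₁/|E|₂ = (5/3)^2 · (5/4)^-2 = 16/9

16/9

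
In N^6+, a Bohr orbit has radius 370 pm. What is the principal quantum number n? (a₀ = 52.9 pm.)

7

r_n = n²a₀/Z ⇒ n² = rZ/a₀ = 370 × 7 / 52.9 ≈ 48.96
n = 7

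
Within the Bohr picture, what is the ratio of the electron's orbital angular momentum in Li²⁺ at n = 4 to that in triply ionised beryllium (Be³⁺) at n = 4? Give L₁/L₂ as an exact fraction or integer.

1

L = nℏ is independent of Z.
L₁/L₂ = n₁/n₂ = 4/4 = 1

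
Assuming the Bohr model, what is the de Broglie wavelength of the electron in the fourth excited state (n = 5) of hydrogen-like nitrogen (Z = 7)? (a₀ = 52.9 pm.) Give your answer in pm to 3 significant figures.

237 pm

The Bohr quantisation condition is nλ = 2πr_n.
r_n = n²a₀/Z = 189 pm
λ = 2πr_n/n = 2π·189/5 = 237 pm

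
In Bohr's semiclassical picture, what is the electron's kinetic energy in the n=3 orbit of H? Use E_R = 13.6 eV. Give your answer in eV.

1.51 eV

For a Coulomb orbit the virial theorem gives K = −E_n.
E_n = −E_R·Z²/n², so K = E_R·Z²/n² = 13.6 × 1²/3² = 1.51 eV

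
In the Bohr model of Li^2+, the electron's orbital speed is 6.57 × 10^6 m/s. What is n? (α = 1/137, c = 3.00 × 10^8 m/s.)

1

v_n = Zαc/n ⇒ n = Zαc/v = 3 × 0.00730 × 3.00 × 10^8 / 6.57 × 10^6 ≈ 1.00
n = 1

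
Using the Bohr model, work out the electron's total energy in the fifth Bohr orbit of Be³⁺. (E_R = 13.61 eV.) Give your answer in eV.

E_n = −E_R·Z²/n² = −13.61 × 4²/5² = -8.710 eV

-8.710 eV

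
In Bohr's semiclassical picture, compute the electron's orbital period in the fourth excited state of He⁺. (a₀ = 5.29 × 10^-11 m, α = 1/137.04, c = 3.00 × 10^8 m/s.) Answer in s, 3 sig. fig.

r = n²a₀/Z = 5²·5.29 × 10^-11/2 = 6.61 × 10^-10 m
v = Zαc/n = 2·0.00730·3.00 × 10^8/5 = 8.76 × 10^5 m/s
T = 2πr/v = 4.74 × 10^-15 s

4.74 × 10^-15 s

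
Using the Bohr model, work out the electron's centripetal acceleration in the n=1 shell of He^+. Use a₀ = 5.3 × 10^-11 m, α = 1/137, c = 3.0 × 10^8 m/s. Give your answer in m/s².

r = n²a₀/Z = 2.6 × 10^-11 m, v = Zαc/n = 4.4 × 10^6 m/s
a = v²/r = (4.4 × 10^6)² / 2.6 × 10^-11 = 7.2 × 10^23 m/s²

7.2 × 10^23 m/s²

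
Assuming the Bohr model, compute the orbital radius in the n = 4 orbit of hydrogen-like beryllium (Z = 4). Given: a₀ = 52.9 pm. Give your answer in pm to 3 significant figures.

r_n = n²a₀/Z = 4² × 52.9 / 4
    = 16 × 52.9 / 4 = 212 pm

212 pm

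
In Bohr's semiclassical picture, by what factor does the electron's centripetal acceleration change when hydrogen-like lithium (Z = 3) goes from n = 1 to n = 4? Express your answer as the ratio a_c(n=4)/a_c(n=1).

1/256

a_c ∝ Z^3 · n^-4; with Z fixed, a_c ∝ n^-4.
a_c(n=4)/a_c(n=1) = (4/1)^-4 = 1/256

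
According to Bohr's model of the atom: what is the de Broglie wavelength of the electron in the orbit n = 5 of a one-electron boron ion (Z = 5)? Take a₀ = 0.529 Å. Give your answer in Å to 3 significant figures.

3.32 Å

The Bohr quantisation condition is nλ = 2πr_n.
r_n = n²a₀/Z = 2.65 Å
λ = 2πr_n/n = 2π·2.65/5 = 3.32 Å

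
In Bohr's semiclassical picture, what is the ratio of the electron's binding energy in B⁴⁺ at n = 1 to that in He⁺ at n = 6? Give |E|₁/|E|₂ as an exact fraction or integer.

|E| ∝ Z^2 · n^-2
|E|₁/|E|₂ = (5/2)^2 · (1/6)^-2 = 225

225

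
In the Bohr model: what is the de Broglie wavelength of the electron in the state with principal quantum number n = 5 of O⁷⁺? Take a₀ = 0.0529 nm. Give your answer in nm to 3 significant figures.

The Bohr quantisation condition is nλ = 2πr_n.
r_n = n²a₀/Z = 0.165 nm
λ = 2πr_n/n = 2π·0.165/5 = 0.208 nm

0.208 nm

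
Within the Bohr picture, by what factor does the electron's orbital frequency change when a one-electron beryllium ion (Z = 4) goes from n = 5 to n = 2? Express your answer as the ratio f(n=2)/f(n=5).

125/8

f ∝ Z^2 · n^-3; with Z fixed, f ∝ n^-3.
f(n=2)/f(n=5) = (2/5)^-3 = 125/8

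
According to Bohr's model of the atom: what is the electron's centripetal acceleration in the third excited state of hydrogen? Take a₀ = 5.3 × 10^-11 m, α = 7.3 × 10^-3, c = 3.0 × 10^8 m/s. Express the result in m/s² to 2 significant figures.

3.5 × 10^20 m/s²

r = n²a₀/Z = 8.5 × 10^-10 m, v = Zαc/n = 5.5 × 10^5 m/s
a = v²/r = (5.5 × 10^5)² / 8.5 × 10^-10 = 3.5 × 10^20 m/s²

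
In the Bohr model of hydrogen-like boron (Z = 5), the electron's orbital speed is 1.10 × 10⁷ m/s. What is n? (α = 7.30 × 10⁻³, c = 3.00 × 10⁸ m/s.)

1

v_n = Zαc/n ⇒ n = Zαc/v = 5 × 0.00730 × 3.00 × 10⁸ / 1.10 × 10⁷ ≈ 1.00
n = 1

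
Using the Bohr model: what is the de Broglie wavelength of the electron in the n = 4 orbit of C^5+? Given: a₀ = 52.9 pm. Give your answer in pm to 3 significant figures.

The Bohr quantisation condition is nλ = 2πr_n.
r_n = n²a₀/Z = 141 pm
λ = 2πr_n/n = 2π·141/4 = 222 pm

222 pm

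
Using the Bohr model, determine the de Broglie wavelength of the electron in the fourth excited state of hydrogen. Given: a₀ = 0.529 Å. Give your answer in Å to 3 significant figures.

16.6 Å

The Bohr quantisation condition is nλ = 2πr_n.
r_n = n²a₀/Z = 13.2 Å
λ = 2πr_n/n = 2π·13.2/5 = 16.6 Å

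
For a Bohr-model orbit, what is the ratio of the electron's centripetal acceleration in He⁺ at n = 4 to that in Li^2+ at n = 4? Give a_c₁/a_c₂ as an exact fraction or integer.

a_c ∝ Z^3 · n^-4
a_c₁/a_c₂ = (2/3)^3 · (4/4)^-4 = 8/27

8/27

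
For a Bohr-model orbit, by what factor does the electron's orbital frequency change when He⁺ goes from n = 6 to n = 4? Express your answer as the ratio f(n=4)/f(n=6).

f ∝ Z^2 · n^-3; with Z fixed, f ∝ n^-3.
f(n=4)/f(n=6) = (4/6)^-3 = 27/8

27/8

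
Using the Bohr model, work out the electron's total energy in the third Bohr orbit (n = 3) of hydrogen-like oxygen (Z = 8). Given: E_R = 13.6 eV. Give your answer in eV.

-96.7 eV

E_n = −E_R·Z²/n² = −13.6 × 8²/3² = -96.7 eV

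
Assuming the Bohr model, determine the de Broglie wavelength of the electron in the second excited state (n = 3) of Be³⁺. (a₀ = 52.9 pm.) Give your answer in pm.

249 pm

The Bohr quantisation condition is nλ = 2πr_n.
r_n = n²a₀/Z = 119 pm
λ = 2πr_n/n = 2π·119/3 = 249 pm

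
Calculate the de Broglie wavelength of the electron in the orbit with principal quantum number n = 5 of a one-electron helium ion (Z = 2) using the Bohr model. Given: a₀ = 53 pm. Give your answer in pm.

830 pm

The Bohr quantisation condition is nλ = 2πr_n.
r_n = n²a₀/Z = 660 pm
λ = 2πr_n/n = 2π·660/5 = 830 pm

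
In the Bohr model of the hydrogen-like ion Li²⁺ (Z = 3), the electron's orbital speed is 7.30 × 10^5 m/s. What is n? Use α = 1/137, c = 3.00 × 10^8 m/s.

9

v_n = Zαc/n ⇒ n = Zαc/v = 3 × 0.00730 × 3.00 × 10^8 / 7.30 × 10^5 ≈ 9.00
n = 9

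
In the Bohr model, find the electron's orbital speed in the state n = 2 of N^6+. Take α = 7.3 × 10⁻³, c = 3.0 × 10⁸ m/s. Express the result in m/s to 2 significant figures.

7.7 × 10⁶ m/s

v_n = Zαc/n = 7 × 0.0073 × 3.0 × 10⁸ / 2
    = 7.7 × 10⁶ m/s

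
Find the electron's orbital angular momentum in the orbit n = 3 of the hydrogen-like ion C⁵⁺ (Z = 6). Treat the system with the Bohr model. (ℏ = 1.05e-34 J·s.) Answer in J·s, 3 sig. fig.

L_n = nℏ = 3 × 1.05e-34 = 3.15e-34 J·s

3.15e-34 J·s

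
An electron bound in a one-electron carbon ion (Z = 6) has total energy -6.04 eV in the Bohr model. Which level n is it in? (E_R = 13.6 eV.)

9

E_n = −E_R Z²/n² ⇒ n² = E_R Z²/(−E_n) = 13.6 × 6² / 6.04 ≈ 81.06
n = 9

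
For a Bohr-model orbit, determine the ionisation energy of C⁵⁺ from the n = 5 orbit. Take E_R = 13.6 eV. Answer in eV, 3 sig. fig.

19.6 eV

E_n = −E_R·Z²/n² = −13.6 × 6²/5² eV = -19.6 eV
Ionisation energy = −E_n = 19.6 eV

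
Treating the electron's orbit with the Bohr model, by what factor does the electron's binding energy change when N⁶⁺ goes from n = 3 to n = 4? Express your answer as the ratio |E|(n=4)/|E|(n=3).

|E| ∝ Z^2 · n^-2; with Z fixed, |E| ∝ n^-2.
|E|(n=4)/|E|(n=3) = (4/3)^-2 = 9/16

9/16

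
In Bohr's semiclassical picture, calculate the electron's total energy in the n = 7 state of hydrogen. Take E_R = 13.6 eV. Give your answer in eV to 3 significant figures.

E_n = −E_R·Z²/n² = −13.6 × 1²/7² = -0.278 eV

-0.278 eV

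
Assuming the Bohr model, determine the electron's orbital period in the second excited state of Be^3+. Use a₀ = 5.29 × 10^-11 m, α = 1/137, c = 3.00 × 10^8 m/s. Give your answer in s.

2.56 × 10^-16 s

r = n²a₀/Z = 3²·5.29 × 10^-11/4 = 1.19 × 10^-10 m
v = Zαc/n = 4·0.00730·3.00 × 10^8/3 = 2.92 × 10^6 m/s
T = 2πr/v = 2.56 × 10^-16 s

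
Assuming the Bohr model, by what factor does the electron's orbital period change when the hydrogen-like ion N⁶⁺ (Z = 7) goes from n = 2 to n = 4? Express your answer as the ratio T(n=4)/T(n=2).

T ∝ Z^-2 · n^3; with Z fixed, T ∝ n^3.
T(n=4)/T(n=2) = (4/2)^3 = 8

8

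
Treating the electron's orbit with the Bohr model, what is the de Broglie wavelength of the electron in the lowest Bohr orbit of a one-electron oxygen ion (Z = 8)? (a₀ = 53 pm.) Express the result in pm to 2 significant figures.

42 pm

The Bohr quantisation condition is nλ = 2πr_n.
r_n = n²a₀/Z = 6.6 pm
λ = 2πr_n/n = 2π·6.6/1 = 42 pm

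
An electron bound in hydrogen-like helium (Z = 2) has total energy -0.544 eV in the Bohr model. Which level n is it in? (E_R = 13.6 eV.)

E_n = −E_R Z²/n² ⇒ n² = E_R Z²/(−E_n) = 13.6 × 2² / 0.544 ≈ 100.00
n = 10

10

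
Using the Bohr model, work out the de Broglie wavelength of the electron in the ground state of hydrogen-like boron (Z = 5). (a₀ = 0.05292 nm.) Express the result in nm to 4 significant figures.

0.06650 nm

The Bohr quantisation condition is nλ = 2πr_n.
r_n = n²a₀/Z = 0.01058 nm
λ = 2πr_n/n = 2π·0.01058/1 = 0.06650 nm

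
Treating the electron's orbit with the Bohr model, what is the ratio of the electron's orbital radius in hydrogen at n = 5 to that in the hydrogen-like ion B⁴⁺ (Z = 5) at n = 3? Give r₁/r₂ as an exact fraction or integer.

125/9

r ∝ Z^-1 · n^2
r₁/r₂ = (1/5)^-1 · (5/3)^2 = 125/9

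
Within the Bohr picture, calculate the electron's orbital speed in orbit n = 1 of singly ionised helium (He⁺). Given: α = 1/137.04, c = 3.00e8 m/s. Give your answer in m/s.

v_n = Zαc/n = 2 × 0.00730 × 3.00e8 / 1
    = 4.38e6 m/s

4.38e6 m/s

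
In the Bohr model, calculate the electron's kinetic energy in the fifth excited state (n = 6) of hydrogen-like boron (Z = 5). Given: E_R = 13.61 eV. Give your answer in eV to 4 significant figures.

9.451 eV

For a Coulomb orbit the virial theorem gives K = −E_n.
E_n = −E_R·Z²/n², so K = E_R·Z²/n² = 13.61 × 5²/6² = 9.451 eV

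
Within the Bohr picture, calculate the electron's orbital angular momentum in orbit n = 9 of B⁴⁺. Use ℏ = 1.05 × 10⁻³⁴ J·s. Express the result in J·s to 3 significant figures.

L_n = nℏ = 9 × 1.05 × 10⁻³⁴ = 9.45 × 10⁻³⁴ J·s

9.45 × 10⁻³⁴ J·s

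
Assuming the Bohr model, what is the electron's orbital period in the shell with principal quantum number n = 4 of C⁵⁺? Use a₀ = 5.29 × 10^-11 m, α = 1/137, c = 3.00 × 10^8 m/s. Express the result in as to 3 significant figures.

270 as

r = n²a₀/Z = 4²·5.29 × 10^-11/6 = 1.41 × 10^-10 m
v = Zαc/n = 6·0.00730·3.00 × 10^8/4 = 3.28 × 10^6 m/s
T = 2πr/v = 2.70 × 10^-16 s = 270 as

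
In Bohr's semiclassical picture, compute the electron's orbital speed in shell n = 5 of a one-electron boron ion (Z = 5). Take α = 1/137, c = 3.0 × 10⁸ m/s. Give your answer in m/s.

v_n = Zαc/n = 5 × 0.0073 × 3.0 × 10⁸ / 5
    = 2.2 × 10⁶ m/s

2.2 × 10⁶ m/s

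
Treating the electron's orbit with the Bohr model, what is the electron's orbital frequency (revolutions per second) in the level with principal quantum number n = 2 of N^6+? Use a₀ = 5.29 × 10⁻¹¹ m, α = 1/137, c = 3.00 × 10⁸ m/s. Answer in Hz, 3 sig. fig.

4.04 × 10¹⁶ Hz

r = n²a₀/Z = 3.02 × 10⁻¹¹ m, v = Zαc/n = 7.66 × 10⁶ m/s
f = v/(2πr) = 4.04 × 10¹⁶ Hz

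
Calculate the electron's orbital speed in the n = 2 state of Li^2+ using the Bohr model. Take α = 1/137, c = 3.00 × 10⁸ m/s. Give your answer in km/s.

v_n = Zαc/n = 3 × 0.00730 × 3.00 × 10⁸ / 2
    = 3280 km/s

3280 km/s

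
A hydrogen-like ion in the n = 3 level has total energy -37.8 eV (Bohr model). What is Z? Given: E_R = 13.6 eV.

5

E_n = −E_R Z²/n² ⇒ Z² = −E_n n²/E_R = 37.8 × 3² / 13.6 ≈ 25.01
Z = 5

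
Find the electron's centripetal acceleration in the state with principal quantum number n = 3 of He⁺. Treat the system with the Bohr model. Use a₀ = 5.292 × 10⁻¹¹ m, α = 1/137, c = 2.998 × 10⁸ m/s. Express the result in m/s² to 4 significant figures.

r = n²a₀/Z = 2.381 × 10⁻¹⁰ m, v = Zαc/n = 1.459 × 10⁶ m/s
a = v²/r = (1.459 × 10⁶)² / 2.381 × 10⁻¹⁰ = 8.937 × 10²¹ m/s²

8.937 × 10²¹ m/s²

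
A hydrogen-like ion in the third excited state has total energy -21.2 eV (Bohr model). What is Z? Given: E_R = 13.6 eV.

5

E_n = −E_R Z²/n² ⇒ Z² = −E_n n²/E_R = 21.2 × 4² / 13.6 ≈ 24.94
Z = 5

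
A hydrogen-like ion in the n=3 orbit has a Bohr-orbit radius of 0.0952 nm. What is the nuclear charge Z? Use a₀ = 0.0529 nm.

5

r_n = n²a₀/Z ⇒ Z = n²a₀/r = 3² × 0.0529 / 0.0952 ≈ 5.00
Z = 5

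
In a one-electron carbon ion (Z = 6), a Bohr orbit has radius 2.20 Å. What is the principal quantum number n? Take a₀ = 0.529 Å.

5

r_n = n²a₀/Z ⇒ n² = rZ/a₀ = 2.20 × 6 / 0.529 ≈ 24.95
n = 5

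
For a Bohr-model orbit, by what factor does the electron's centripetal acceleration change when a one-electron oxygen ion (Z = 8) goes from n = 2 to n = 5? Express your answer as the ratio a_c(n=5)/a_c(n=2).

16/625

a_c ∝ Z^3 · n^-4; with Z fixed, a_c ∝ n^-4.
a_c(n=5)/a_c(n=2) = (5/2)^-4 = 16/625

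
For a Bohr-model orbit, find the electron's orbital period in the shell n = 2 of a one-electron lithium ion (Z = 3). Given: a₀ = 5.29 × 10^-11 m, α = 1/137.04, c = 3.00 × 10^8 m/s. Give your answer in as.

135 as

r = n²a₀/Z = 2²·5.29 × 10^-11/3 = 7.05 × 10^-11 m
v = Zαc/n = 3·0.00730·3.00 × 10^8/2 = 3.28 × 10^6 m/s
T = 2πr/v = 1.35 × 10^-16 s = 135 as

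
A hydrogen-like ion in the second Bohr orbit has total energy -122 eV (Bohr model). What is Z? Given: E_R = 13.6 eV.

E_n = −E_R Z²/n² ⇒ Z² = −E_n n²/E_R = 122 × 2² / 13.6 ≈ 35.88
Z = 6

6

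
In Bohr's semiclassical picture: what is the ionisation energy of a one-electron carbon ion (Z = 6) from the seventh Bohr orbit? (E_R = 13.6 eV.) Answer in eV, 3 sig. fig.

9.99 eV

E_n = −E_R·Z²/n² = −13.6 × 6²/7² eV = -9.99 eV
Ionisation energy = −E_n = 9.99 eV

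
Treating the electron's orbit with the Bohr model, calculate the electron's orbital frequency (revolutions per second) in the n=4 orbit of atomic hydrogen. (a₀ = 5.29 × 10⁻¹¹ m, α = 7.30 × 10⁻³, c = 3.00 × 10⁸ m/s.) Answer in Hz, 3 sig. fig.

1.03 × 10¹⁴ Hz

r = n²a₀/Z = 8.46 × 10⁻¹⁰ m, v = Zαc/n = 5.47 × 10⁵ m/s
f = v/(2πr) = 1.03 × 10¹⁴ Hz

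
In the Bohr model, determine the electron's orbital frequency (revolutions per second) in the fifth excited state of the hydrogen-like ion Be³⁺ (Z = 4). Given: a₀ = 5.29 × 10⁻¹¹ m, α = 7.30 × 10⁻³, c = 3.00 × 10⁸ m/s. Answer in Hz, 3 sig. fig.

4.88 × 10¹⁴ Hz

r = n²a₀/Z = 4.76 × 10⁻¹⁰ m, v = Zαc/n = 1.46 × 10⁶ m/s
f = v/(2πr) = 4.88 × 10¹⁴ Hz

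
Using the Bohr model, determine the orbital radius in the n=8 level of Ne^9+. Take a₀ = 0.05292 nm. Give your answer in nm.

0.3387 nm

r_n = n²a₀/Z = 8² × 0.05292 / 10
    = 64 × 0.05292 / 10 = 0.3387 nm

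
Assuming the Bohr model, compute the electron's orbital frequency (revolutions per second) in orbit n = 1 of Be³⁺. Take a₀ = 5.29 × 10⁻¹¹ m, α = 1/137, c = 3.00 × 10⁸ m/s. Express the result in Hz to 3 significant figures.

r = n²a₀/Z = 1.32 × 10⁻¹¹ m, v = Zαc/n = 8.76 × 10⁶ m/s
f = v/(2πr) = 1.05 × 10¹⁷ Hz

1.05 × 10¹⁷ Hz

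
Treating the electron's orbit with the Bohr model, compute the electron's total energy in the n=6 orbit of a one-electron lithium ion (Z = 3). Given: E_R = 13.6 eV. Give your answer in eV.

E_n = −E_R·Z²/n² = −13.6 × 3²/6² = -3.40 eV

-3.40 eV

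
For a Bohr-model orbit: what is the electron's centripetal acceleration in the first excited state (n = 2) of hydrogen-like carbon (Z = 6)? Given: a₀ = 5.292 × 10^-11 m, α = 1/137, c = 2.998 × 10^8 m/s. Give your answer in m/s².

1.222 × 10^24 m/s²

r = n²a₀/Z = 3.528 × 10^-11 m, v = Zαc/n = 6.565 × 10^6 m/s
a = v²/r = (6.565 × 10^6)² / 3.528 × 10^-11 = 1.222 × 10^24 m/s²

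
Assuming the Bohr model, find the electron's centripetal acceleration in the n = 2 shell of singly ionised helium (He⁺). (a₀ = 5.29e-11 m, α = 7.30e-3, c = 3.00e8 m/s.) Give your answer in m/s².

r = n²a₀/Z = 1.06e-10 m, v = Zαc/n = 2.19e6 m/s
a = v²/r = (2.19e6)² / 1.06e-10 = 4.53e22 m/s²

4.53e22 m/s²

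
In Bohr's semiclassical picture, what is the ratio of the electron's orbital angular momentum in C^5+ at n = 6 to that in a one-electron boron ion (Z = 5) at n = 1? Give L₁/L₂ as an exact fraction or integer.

L = nℏ is independent of Z.
L₁/L₂ = n₁/n₂ = 6/1 = 6

6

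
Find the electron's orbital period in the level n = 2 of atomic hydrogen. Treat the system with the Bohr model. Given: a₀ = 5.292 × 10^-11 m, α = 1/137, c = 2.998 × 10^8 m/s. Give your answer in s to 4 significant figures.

r = n²a₀/Z = 2²·5.292 × 10^-11/1 = 2.117 × 10^-10 m
v = Zαc/n = 1·0.007299·2.998 × 10^8/2 = 1.094 × 10^6 m/s
T = 2πr/v = 1.216 × 10^-15 s

1.216 × 10^-15 s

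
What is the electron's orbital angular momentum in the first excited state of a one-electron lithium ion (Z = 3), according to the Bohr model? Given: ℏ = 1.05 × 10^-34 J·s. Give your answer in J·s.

L_n = nℏ = 2 × 1.05 × 10^-34 = 2.10 × 10^-34 J·s

2.10 × 10^-34 J·s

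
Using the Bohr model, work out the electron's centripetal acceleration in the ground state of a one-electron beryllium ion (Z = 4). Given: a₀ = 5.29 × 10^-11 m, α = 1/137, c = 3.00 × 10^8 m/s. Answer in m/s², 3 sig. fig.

5.80 × 10^24 m/s²

r = n²a₀/Z = 1.32 × 10^-11 m, v = Zαc/n = 8.76 × 10^6 m/s
a = v²/r = (8.76 × 10^6)² / 1.32 × 10^-11 = 5.80 × 10^24 m/s²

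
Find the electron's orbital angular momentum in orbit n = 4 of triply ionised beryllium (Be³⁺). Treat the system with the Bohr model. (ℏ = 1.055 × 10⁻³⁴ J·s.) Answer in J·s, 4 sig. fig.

4.220 × 10⁻³⁴ J·s

L_n = nℏ = 4 × 1.055 × 10⁻³⁴ = 4.220 × 10⁻³⁴ J·s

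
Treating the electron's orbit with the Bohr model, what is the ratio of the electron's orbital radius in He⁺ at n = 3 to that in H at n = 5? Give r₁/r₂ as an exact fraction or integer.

9/50

r ∝ Z^-1 · n^2
r₁/r₂ = (2/1)^-1 · (3/5)^2 = 9/50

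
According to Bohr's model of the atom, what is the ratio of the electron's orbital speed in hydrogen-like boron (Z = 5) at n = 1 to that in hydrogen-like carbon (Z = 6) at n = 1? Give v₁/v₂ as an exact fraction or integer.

v ∝ Z^1 · n^-1
v₁/v₂ = (5/6)^1 · (1/1)^-1 = 5/6

5/6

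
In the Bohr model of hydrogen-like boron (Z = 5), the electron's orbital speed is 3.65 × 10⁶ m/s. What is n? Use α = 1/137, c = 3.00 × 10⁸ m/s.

v_n = Zαc/n ⇒ n = Zαc/v = 5 × 0.00730 × 3.00 × 10⁸ / 3.65 × 10⁶ ≈ 3.00
n = 3

3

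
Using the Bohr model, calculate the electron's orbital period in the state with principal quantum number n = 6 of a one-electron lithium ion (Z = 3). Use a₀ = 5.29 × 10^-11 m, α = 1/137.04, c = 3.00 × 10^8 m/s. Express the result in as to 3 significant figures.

r = n²a₀/Z = 6²·5.29 × 10^-11/3 = 6.35 × 10^-10 m
v = Zαc/n = 3·0.00730·3.00 × 10^8/6 = 1.09 × 10^6 m/s
T = 2πr/v = 3.64 × 10^-15 s = 3640 as

3640 as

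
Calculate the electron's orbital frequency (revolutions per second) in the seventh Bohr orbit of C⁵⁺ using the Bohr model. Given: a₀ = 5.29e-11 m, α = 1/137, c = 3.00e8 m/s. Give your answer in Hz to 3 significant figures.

6.91e14 Hz

r = n²a₀/Z = 4.32e-10 m, v = Zαc/n = 1.88e6 m/s
f = v/(2πr) = 6.91e14 Hz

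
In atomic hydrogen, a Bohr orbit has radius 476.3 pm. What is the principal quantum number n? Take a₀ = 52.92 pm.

r_n = n²a₀/Z ⇒ n² = rZ/a₀ = 476.3 × 1 / 52.92 ≈ 9.00
n = 3

3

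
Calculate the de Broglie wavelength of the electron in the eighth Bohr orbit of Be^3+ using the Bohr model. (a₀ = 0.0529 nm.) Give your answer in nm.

The Bohr quantisation condition is nλ = 2πr_n.
r_n = n²a₀/Z = 0.846 nm
λ = 2πr_n/n = 2π·0.846/8 = 0.665 nm

0.665 nm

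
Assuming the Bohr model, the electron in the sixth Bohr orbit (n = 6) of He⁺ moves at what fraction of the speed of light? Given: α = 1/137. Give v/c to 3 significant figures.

0.00243

v_n = Zαc/n, so v/c = Zα/n = 2 × 0.00730 / 6 = 0.00243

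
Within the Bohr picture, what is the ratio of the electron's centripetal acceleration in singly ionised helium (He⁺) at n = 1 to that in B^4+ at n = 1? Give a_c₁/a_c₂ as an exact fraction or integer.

a_c ∝ Z^3 · n^-4
a_c₁/a_c₂ = (2/5)^3 · (1/1)^-4 = 8/125

8/125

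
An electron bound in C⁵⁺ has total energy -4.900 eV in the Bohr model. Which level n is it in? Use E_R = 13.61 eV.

10

E_n = −E_R Z²/n² ⇒ n² = E_R Z²/(−E_n) = 13.61 × 6² / 4.900 ≈ 99.99
n = 10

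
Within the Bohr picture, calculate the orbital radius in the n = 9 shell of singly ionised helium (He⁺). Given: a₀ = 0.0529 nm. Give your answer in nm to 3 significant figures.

r_n = n²a₀/Z = 9² × 0.0529 / 2
    = 81 × 0.0529 / 2 = 2.14 nm

2.14 nm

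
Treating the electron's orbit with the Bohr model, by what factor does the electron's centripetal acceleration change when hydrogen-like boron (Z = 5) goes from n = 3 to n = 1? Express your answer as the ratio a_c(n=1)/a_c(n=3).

81

a_c ∝ Z^3 · n^-4; with Z fixed, a_c ∝ n^-4.
a_c(n=1)/a_c(n=3) = (1/3)^-4 = 81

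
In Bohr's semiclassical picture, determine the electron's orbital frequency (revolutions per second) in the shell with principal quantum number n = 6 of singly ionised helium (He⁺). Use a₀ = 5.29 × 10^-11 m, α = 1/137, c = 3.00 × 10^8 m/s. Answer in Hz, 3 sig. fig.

1.22 × 10^14 Hz

r = n²a₀/Z = 9.52 × 10^-10 m, v = Zαc/n = 7.30 × 10^5 m/s
f = v/(2πr) = 1.22 × 10^14 Hz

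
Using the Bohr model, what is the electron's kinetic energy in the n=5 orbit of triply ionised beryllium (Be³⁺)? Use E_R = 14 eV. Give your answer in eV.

9.0 eV

For a Coulomb orbit the virial theorem gives K = −E_n.
E_n = −E_R·Z²/n², so K = E_R·Z²/n² = 14 × 4²/5² = 9.0 eV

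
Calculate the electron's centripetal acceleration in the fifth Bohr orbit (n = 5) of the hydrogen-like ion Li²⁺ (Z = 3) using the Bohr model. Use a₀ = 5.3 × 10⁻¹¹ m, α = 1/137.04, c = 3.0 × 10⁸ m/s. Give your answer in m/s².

3.9 × 10²¹ m/s²

r = n²a₀/Z = 4.4 × 10⁻¹⁰ m, v = Zαc/n = 1.3 × 10⁶ m/s
a = v²/r = (1.3 × 10⁶)² / 4.4 × 10⁻¹⁰ = 3.9 × 10²¹ m/s²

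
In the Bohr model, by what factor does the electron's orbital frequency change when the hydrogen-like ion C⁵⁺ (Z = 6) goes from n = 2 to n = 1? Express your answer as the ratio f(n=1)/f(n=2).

8

f ∝ Z^2 · n^-3; with Z fixed, f ∝ n^-3.
f(n=1)/f(n=2) = (1/2)^-3 = 8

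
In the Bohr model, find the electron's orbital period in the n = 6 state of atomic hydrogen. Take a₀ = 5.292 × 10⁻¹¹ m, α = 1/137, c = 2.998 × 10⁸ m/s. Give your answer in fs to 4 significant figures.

32.82 fs

r = n²a₀/Z = 6²·5.292 × 10⁻¹¹/1 = 1.905 × 10⁻⁹ m
v = Zαc/n = 1·0.007299·2.998 × 10⁸/6 = 3.647 × 10⁵ m/s
T = 2πr/v = 3.282 × 10⁻¹⁴ s = 32.82 fs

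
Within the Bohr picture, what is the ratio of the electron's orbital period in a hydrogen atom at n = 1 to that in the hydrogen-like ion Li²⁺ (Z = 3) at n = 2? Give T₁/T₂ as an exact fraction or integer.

9/8

T ∝ Z^-2 · n^3
T₁/T₂ = (1/3)^-2 · (1/2)^3 = 9/8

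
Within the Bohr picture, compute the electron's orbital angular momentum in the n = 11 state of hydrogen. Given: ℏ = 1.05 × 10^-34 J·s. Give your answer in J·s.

L_n = nℏ = 11 × 1.05 × 10^-34 = 1.16 × 10^-33 J·s

1.16 × 10^-33 J·s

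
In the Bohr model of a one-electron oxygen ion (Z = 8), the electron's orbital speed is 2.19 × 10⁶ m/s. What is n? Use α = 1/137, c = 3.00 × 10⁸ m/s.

v_n = Zαc/n ⇒ n = Zαc/v = 8 × 0.00730 × 3.00 × 10⁸ / 2.19 × 10⁶ ≈ 8.00
n = 8

8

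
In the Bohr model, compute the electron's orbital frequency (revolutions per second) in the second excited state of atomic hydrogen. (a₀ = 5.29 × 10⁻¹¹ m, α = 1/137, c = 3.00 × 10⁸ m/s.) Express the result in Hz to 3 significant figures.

2.44 × 10¹⁴ Hz

r = n²a₀/Z = 4.76 × 10⁻¹⁰ m, v = Zαc/n = 7.30 × 10⁵ m/s
f = v/(2πr) = 2.44 × 10¹⁴ Hz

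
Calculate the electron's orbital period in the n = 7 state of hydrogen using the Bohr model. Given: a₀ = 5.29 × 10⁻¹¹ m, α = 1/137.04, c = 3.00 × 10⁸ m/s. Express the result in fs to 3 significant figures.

52.1 fs

r = n²a₀/Z = 7²·5.29 × 10⁻¹¹/1 = 2.59 × 10⁻⁹ m
v = Zαc/n = 1·0.00730·3.00 × 10⁸/7 = 3.13 × 10⁵ m/s
T = 2πr/v = 5.21 × 10⁻¹⁴ s = 52.1 fs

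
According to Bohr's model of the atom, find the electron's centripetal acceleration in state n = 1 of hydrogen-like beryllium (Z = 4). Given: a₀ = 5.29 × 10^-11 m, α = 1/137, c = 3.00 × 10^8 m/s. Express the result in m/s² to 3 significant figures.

5.80 × 10^24 m/s²

r = n²a₀/Z = 1.32 × 10^-11 m, v = Zαc/n = 8.76 × 10^6 m/s
a = v²/r = (8.76 × 10^6)² / 1.32 × 10^-11 = 5.80 × 10^24 m/s²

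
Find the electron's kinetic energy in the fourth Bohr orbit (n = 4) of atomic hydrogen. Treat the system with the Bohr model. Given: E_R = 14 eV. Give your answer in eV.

0.88 eV

For a Coulomb orbit the virial theorem gives K = −E_n.
E_n = −E_R·Z²/n², so K = E_R·Z²/n² = 14 × 1²/4² = 0.88 eV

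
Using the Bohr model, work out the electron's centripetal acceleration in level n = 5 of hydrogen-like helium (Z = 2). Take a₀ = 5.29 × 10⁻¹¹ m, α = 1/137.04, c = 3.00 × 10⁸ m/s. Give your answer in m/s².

1.16 × 10²¹ m/s²

r = n²a₀/Z = 6.61 × 10⁻¹⁰ m, v = Zαc/n = 8.76 × 10⁵ m/s
a = v²/r = (8.76 × 10⁵)² / 6.61 × 10⁻¹⁰ = 1.16 × 10²¹ m/s²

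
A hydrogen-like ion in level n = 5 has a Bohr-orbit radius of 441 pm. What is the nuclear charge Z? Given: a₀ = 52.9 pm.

r_n = n²a₀/Z ⇒ Z = n²a₀/r = 5² × 52.9 / 441 ≈ 3.00
Z = 3

3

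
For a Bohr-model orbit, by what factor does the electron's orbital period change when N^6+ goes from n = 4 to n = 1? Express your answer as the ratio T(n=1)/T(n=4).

T ∝ Z^-2 · n^3; with Z fixed, T ∝ n^3.
T(n=1)/T(n=4) = (1/4)^3 = 1/64

1/64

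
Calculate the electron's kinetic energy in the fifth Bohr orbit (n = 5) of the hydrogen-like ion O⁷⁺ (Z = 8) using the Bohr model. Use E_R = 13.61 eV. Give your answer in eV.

For a Coulomb orbit the virial theorem gives K = −E_n.
E_n = −E_R·Z²/n², so K = E_R·Z²/n² = 13.61 × 8²/5² = 34.84 eV

34.84 eV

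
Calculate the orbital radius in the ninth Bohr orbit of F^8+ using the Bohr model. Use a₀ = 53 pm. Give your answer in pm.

480 pm

r_n = n²a₀/Z = 9² × 53 / 9
    = 81 × 53 / 9 = 480 pm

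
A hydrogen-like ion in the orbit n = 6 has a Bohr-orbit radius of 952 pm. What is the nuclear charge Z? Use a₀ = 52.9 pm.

r_n = n²a₀/Z ⇒ Z = n²a₀/r = 6² × 52.9 / 952 ≈ 2.00
Z = 2

2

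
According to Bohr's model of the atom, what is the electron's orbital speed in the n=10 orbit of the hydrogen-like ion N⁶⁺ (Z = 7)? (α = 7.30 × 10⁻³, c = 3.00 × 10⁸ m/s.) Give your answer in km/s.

v_n = Zαc/n = 7 × 0.00730 × 3.00 × 10⁸ / 10
    = 1530 km/s

1530 km/s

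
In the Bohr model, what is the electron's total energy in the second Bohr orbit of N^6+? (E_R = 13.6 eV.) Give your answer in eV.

E_n = −E_R·Z²/n² = −13.6 × 7²/2² = -167 eV

-167 eV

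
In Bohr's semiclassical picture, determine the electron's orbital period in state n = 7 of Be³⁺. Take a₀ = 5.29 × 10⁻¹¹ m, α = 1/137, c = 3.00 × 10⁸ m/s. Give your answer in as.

3250 as

r = n²a₀/Z = 7²·5.29 × 10⁻¹¹/4 = 6.48 × 10⁻¹⁰ m
v = Zαc/n = 4·0.00730·3.00 × 10⁸/7 = 1.25 × 10⁶ m/s
T = 2πr/v = 3.25 × 10⁻¹⁵ s = 3250 as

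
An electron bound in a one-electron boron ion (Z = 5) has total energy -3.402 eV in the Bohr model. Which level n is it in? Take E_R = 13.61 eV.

10

E_n = −E_R Z²/n² ⇒ n² = E_R Z²/(−E_n) = 13.61 × 5² / 3.402 ≈ 100.01
n = 10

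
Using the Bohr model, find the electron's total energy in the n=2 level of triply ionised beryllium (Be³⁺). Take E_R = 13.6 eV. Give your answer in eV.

-54.4 eV

E_n = −E_R·Z²/n² = −13.6 × 4²/2² = -54.4 eV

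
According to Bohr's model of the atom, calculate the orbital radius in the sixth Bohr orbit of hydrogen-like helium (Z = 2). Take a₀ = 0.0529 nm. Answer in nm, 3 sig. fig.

r_n = n²a₀/Z = 6² × 0.0529 / 2
    = 36 × 0.0529 / 2 = 0.952 nm

0.952 nm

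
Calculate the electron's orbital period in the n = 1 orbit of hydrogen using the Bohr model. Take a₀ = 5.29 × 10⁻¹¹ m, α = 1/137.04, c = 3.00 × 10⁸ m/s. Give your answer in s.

r = n²a₀/Z = 1²·5.29 × 10⁻¹¹/1 = 5.29 × 10⁻¹¹ m
v = Zαc/n = 1·0.00730·3.00 × 10⁸/1 = 2.19 × 10⁶ m/s
T = 2πr/v = 1.52 × 10⁻¹⁶ s

1.52 × 10⁻¹⁶ s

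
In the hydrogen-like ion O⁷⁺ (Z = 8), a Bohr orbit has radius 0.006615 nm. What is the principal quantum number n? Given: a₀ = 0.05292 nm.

1

r_n = n²a₀/Z ⇒ n² = rZ/a₀ = 0.006615 × 8 / 0.05292 ≈ 1.00
n = 1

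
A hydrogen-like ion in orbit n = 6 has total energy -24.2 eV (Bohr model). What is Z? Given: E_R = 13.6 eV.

8

E_n = −E_R Z²/n² ⇒ Z² = −E_n n²/E_R = 24.2 × 6² / 13.6 ≈ 64.06
Z = 8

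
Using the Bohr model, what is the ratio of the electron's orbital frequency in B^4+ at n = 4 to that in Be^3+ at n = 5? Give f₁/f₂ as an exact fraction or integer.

3125/1024

f ∝ Z^2 · n^-3
f₁/f₂ = (5/4)^2 · (4/5)^-3 = 3125/1024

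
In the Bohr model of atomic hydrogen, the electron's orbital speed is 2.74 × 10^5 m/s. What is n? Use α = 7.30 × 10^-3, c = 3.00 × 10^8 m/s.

v_n = Zαc/n ⇒ n = Zαc/v = 1 × 0.00730 × 3.00 × 10^8 / 2.74 × 10^5 ≈ 7.99
n = 8

8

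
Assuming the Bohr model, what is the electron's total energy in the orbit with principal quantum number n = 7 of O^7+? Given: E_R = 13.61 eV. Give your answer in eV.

E_n = −E_R·Z²/n² = −13.61 × 8²/7² = -17.78 eV

-17.78 eV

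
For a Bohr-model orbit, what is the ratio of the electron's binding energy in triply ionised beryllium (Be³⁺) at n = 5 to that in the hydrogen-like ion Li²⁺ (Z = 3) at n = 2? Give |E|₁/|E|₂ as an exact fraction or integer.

64/225

|E| ∝ Z^2 · n^-2
|E|₁/|E|₂ = (4/3)^2 · (5/2)^-2 = 64/225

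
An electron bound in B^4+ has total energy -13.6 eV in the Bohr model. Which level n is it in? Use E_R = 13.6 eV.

E_n = −E_R Z²/n² ⇒ n² = E_R Z²/(−E_n) = 13.6 × 5² / 13.6 ≈ 25.00
n = 5

5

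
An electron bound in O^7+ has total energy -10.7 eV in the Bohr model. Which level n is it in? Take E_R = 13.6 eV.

9

E_n = −E_R Z²/n² ⇒ n² = E_R Z²/(−E_n) = 13.6 × 8² / 10.7 ≈ 81.35
n = 9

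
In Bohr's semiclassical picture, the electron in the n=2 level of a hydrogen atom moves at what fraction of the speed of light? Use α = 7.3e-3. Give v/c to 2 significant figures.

v_n = Zαc/n, so v/c = Zα/n = 1 × 0.0073 / 2 = 0.0037

0.0037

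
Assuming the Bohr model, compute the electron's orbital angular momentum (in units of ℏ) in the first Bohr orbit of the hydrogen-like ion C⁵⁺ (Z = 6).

1

L_n = nℏ, so L/ℏ = n = 1.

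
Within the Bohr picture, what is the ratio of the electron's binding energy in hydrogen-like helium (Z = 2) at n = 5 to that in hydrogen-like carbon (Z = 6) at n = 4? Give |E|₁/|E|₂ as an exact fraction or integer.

|E| ∝ Z^2 · n^-2
|E|₁/|E|₂ = (2/6)^2 · (5/4)^-2 = 16/225

16/225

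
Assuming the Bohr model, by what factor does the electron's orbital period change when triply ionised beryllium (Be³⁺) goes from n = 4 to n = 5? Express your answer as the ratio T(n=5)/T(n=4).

T ∝ Z^-2 · n^3; with Z fixed, T ∝ n^3.
T(n=5)/T(n=4) = (5/4)^3 = 125/64

125/64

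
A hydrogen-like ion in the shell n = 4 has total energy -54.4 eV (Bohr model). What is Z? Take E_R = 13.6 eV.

8

E_n = −E_R Z²/n² ⇒ Z² = −E_n n²/E_R = 54.4 × 4² / 13.6 ≈ 64.00
Z = 8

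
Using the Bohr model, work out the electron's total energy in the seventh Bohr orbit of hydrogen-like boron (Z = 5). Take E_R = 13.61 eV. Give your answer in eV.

E_n = −E_R·Z²/n² = −13.61 × 5²/7² = -6.944 eV

-6.944 eV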